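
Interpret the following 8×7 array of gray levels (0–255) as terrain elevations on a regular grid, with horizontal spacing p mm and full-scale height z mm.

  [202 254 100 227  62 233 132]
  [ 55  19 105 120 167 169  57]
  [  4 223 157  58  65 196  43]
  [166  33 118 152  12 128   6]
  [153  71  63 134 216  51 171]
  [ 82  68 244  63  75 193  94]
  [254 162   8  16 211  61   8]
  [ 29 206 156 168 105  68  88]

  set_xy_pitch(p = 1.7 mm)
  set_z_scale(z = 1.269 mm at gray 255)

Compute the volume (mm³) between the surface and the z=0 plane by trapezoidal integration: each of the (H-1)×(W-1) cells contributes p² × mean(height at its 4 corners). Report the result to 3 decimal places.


height_mm = gray/255 × 1.269; cell vol = 1.7² × mean(4 corners)
unit = 1.7² × 1.269 / (4×255) = 0.0035955 mm³ per gray-sum
row 0: Σ corner-gray over 6 cells = 3358  → 12.0737
row 1: Σ corner-gray over 6 cells = 2717  → 9.7690
row 2: Σ corner-gray over 6 cells = 2503  → 8.9995
row 3: Σ corner-gray over 6 cells = 2452  → 8.8162
row 4: Σ corner-gray over 6 cells = 2856  → 10.2687
row 5: Σ corner-gray over 6 cells = 2640  → 9.4921
row 6: Σ corner-gray over 6 cells = 2701  → 9.7114
Σ rows: total corner-gray = 19227  → 69.1307 mm³

69.131


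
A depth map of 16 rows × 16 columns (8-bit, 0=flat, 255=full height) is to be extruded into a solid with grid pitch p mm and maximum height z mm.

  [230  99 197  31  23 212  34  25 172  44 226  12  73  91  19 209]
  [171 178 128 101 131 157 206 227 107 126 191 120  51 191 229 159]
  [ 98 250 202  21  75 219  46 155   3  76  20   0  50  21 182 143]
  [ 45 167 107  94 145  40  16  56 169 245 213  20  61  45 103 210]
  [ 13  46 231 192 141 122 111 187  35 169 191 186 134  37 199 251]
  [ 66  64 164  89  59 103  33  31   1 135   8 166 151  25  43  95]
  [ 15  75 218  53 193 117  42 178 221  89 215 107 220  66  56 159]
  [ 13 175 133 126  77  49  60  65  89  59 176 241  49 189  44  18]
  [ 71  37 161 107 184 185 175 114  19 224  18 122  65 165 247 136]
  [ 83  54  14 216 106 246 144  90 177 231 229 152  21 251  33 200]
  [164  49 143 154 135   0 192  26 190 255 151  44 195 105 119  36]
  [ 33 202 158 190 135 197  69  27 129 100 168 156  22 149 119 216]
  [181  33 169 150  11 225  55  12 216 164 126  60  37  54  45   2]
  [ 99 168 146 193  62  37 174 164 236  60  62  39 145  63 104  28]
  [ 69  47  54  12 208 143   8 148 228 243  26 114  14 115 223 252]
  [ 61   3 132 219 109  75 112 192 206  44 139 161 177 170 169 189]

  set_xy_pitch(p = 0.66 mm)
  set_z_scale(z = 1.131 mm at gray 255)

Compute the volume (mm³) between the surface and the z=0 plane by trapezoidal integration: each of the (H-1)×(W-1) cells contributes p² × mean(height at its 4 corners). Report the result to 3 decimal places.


height_mm = gray/255 × 1.131; cell vol = 0.66² × mean(4 corners)
unit = 0.66² × 1.131 / (4×255) = 0.000483004 mm³ per gray-sum
row 0: Σ corner-gray over 15 cells = 7571  → 3.6568
row 1: Σ corner-gray over 15 cells = 7497  → 3.6211
row 2: Σ corner-gray over 15 cells = 6098  → 2.9454
row 3: Σ corner-gray over 15 cells = 7443  → 3.5950
row 4: Σ corner-gray over 15 cells = 6531  → 3.1545
row 5: Σ corner-gray over 15 cells = 6179  → 2.9845
row 6: Σ corner-gray over 15 cells = 6969  → 3.3661
row 7: Σ corner-gray over 15 cells = 6948  → 3.3559
row 8: Σ corner-gray over 15 cells = 8064  → 3.8949
row 9: Σ corner-gray over 15 cells = 7927  → 3.8288
row 10: Σ corner-gray over 15 cells = 7607  → 3.6742
row 11: Σ corner-gray over 15 cells = 6788  → 3.2786
row 12: Σ corner-gray over 15 cells = 6330  → 3.0574
row 13: Σ corner-gray over 15 cells = 6920  → 3.3424
row 14: Σ corner-gray over 15 cells = 7553  → 3.6481
Σ rows: total corner-gray = 106425  → 51.4037 mm³

51.404


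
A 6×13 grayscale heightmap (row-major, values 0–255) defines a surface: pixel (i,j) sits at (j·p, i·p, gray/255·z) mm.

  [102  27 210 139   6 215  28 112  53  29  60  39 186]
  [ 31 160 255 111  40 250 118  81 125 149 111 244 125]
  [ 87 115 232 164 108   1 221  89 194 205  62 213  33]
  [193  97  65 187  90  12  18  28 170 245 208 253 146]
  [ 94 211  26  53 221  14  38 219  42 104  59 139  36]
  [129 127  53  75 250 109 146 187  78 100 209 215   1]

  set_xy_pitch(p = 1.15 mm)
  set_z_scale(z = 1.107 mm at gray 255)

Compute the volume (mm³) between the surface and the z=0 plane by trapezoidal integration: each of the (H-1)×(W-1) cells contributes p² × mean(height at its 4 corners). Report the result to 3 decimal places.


42.815

height_mm = gray/255 × 1.107; cell vol = 1.15² × mean(4 corners)
unit = 1.15² × 1.107 / (4×255) = 0.0014353 mm³ per gray-sum
row 0: Σ corner-gray over 12 cells = 5568  → 7.9918
row 1: Σ corner-gray over 12 cells = 6772  → 9.7199
row 2: Σ corner-gray over 12 cells = 6413  → 9.2046
row 3: Σ corner-gray over 12 cells = 5467  → 7.8468
row 4: Σ corner-gray over 12 cells = 5610  → 8.0520
Σ rows: total corner-gray = 29830  → 42.8150 mm³


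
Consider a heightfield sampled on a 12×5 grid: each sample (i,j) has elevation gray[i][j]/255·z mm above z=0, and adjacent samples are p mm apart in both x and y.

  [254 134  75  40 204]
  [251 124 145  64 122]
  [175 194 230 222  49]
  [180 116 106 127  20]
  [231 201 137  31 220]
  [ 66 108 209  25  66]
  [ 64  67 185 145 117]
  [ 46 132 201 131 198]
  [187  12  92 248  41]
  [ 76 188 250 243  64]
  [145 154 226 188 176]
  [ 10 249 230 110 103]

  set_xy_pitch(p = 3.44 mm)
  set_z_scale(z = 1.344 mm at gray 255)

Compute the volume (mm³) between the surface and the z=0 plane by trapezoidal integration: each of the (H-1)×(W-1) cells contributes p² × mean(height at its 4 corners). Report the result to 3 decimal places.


height_mm = gray/255 × 1.344; cell vol = 3.44² × mean(4 corners)
unit = 3.44² × 1.344 / (4×255) = 0.0155925 mm³ per gray-sum
row 0: Σ corner-gray over 4 cells = 1995  → 31.1071
row 1: Σ corner-gray over 4 cells = 2555  → 39.8389
row 2: Σ corner-gray over 4 cells = 2414  → 37.6403
row 3: Σ corner-gray over 4 cells = 2087  → 32.5416
row 4: Σ corner-gray over 4 cells = 2005  → 31.2630
row 5: Σ corner-gray over 4 cells = 1791  → 27.9262
row 6: Σ corner-gray over 4 cells = 2147  → 33.4771
row 7: Σ corner-gray over 4 cells = 2104  → 32.8066
row 8: Σ corner-gray over 4 cells = 2434  → 37.9522
row 9: Σ corner-gray over 4 cells = 2959  → 46.1382
row 10: Σ corner-gray over 4 cells = 2748  → 42.8482
Σ rows: total corner-gray = 25239  → 393.5393 mm³

393.539


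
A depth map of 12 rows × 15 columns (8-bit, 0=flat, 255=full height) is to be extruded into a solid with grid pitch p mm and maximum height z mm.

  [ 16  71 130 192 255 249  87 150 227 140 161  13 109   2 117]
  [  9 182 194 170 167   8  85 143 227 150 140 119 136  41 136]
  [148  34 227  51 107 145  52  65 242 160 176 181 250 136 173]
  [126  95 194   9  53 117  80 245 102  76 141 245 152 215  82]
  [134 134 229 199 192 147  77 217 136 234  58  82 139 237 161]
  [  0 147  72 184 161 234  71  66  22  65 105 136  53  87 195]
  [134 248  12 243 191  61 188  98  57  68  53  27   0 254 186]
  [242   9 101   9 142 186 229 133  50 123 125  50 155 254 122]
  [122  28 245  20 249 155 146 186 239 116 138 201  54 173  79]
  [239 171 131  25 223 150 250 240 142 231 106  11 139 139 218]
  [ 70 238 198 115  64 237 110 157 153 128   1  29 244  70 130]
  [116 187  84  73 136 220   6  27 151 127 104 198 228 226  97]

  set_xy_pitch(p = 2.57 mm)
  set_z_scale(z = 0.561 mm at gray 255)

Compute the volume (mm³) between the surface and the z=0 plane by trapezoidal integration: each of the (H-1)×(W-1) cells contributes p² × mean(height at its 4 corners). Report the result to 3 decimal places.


301.223

height_mm = gray/255 × 0.561; cell vol = 2.57² × mean(4 corners)
unit = 2.57² × 0.561 / (4×255) = 0.00363269 mm³ per gray-sum
row 0: Σ corner-gray over 14 cells = 7374  → 26.7875
row 1: Σ corner-gray over 14 cells = 7642  → 27.7611
row 2: Σ corner-gray over 14 cells = 7629  → 27.7138
row 3: Σ corner-gray over 14 cells = 8113  → 29.4721
row 4: Σ corner-gray over 14 cells = 7458  → 27.0926
row 5: Σ corner-gray over 14 cells = 6321  → 22.9623
row 6: Σ corner-gray over 14 cells = 6816  → 24.7604
row 7: Σ corner-gray over 14 cells = 7597  → 27.5976
row 8: Σ corner-gray over 14 cells = 8474  → 30.7835
row 9: Σ corner-gray over 14 cells = 8061  → 29.2832
row 10: Σ corner-gray over 14 cells = 7435  → 27.0091
Σ rows: total corner-gray = 82920  → 301.2231 mm³


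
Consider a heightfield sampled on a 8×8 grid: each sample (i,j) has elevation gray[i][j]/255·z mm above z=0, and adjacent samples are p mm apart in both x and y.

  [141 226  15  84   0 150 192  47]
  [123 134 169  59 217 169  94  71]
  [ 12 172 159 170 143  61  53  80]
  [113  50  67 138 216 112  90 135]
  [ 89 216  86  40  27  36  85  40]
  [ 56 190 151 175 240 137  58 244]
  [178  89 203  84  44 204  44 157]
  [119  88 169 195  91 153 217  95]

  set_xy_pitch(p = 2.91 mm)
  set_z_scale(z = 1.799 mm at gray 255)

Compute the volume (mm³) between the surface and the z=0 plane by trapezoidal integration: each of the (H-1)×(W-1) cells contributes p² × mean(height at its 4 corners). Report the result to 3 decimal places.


353.760

height_mm = gray/255 × 1.799; cell vol = 2.91² × mean(4 corners)
unit = 2.91² × 1.799 / (4×255) = 0.0149354 mm³ per gray-sum
row 0: Σ corner-gray over 7 cells = 3400  → 50.7804
row 1: Σ corner-gray over 7 cells = 3486  → 52.0648
row 2: Σ corner-gray over 7 cells = 3202  → 47.8232
row 3: Σ corner-gray over 7 cells = 2703  → 40.3704
row 4: Σ corner-gray over 7 cells = 3311  → 49.4511
row 5: Σ corner-gray over 7 cells = 3873  → 57.8448
row 6: Σ corner-gray over 7 cells = 3711  → 55.4253
Σ rows: total corner-gray = 23686  → 353.7600 mm³


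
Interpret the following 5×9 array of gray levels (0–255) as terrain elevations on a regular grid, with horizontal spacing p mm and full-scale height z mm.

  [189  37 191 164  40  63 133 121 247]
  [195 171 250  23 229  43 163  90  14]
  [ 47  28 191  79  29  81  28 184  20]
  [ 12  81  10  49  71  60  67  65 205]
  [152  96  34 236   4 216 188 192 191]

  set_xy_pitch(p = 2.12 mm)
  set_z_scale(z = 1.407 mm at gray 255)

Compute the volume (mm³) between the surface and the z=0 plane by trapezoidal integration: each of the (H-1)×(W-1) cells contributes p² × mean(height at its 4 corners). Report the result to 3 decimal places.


height_mm = gray/255 × 1.407; cell vol = 2.12² × mean(4 corners)
unit = 2.12² × 1.407 / (4×255) = 0.00619963 mm³ per gray-sum
row 0: Σ corner-gray over 8 cells = 4081  → 25.3007
row 1: Σ corner-gray over 8 cells = 3454  → 21.4135
row 2: Σ corner-gray over 8 cells = 2330  → 14.4451
row 3: Σ corner-gray over 8 cells = 3298  → 20.4464
Σ rows: total corner-gray = 13163  → 81.6057 mm³

81.606


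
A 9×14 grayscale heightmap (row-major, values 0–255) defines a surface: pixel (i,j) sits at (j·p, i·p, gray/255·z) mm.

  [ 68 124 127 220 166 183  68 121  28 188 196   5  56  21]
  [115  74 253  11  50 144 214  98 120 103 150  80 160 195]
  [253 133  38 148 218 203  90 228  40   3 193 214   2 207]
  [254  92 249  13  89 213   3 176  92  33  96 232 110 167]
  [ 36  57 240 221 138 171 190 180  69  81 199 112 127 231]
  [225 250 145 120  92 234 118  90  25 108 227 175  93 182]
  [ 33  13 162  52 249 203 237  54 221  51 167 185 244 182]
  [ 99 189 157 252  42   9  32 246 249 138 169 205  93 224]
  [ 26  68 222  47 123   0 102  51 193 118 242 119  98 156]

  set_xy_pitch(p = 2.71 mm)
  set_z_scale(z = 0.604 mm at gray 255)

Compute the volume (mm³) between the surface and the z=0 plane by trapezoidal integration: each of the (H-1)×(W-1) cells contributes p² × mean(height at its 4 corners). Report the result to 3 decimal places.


height_mm = gray/255 × 0.604; cell vol = 2.71² × mean(4 corners)
unit = 2.71² × 0.604 / (4×255) = 0.00434886 mm³ per gray-sum
row 0: Σ corner-gray over 13 cells = 6277  → 27.2978
row 1: Σ corner-gray over 13 cells = 6704  → 29.1548
row 2: Σ corner-gray over 13 cells = 6697  → 29.1243
row 3: Σ corner-gray over 13 cells = 7054  → 30.6769
row 4: Σ corner-gray over 13 cells = 7598  → 33.0426
row 5: Σ corner-gray over 13 cells = 7652  → 33.2775
row 6: Σ corner-gray over 13 cells = 7776  → 33.8167
row 7: Σ corner-gray over 13 cells = 6833  → 29.7158
Σ rows: total corner-gray = 56591  → 246.1063 mm³

246.106


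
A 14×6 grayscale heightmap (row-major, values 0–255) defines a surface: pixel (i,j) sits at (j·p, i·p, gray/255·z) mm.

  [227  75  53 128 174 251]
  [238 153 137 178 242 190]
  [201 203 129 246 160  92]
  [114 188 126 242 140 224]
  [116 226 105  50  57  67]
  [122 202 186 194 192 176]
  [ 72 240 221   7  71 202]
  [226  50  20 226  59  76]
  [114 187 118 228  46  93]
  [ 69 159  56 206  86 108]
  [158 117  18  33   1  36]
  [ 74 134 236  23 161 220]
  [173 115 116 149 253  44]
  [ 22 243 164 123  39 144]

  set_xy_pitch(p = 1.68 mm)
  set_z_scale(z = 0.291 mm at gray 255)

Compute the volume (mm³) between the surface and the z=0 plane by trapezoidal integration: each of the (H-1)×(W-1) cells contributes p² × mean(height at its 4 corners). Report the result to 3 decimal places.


28.843

height_mm = gray/255 × 0.291; cell vol = 1.68² × mean(4 corners)
unit = 1.68² × 0.291 / (4×255) = 0.000805214 mm³ per gray-sum
row 0: Σ corner-gray over 5 cells = 3186  → 2.5654
row 1: Σ corner-gray over 5 cells = 3617  → 2.9125
row 2: Σ corner-gray over 5 cells = 3499  → 2.8174
row 3: Σ corner-gray over 5 cells = 2789  → 2.2457
row 4: Σ corner-gray over 5 cells = 2905  → 2.3391
row 5: Σ corner-gray over 5 cells = 3198  → 2.5751
row 6: Σ corner-gray over 5 cells = 2364  → 1.9035
row 7: Σ corner-gray over 5 cells = 2377  → 1.9140
row 8: Σ corner-gray over 5 cells = 2556  → 2.0581
row 9: Σ corner-gray over 5 cells = 1723  → 1.3874
row 10: Σ corner-gray over 5 cells = 1934  → 1.5573
row 11: Σ corner-gray over 5 cells = 2885  → 2.3230
row 12: Σ corner-gray over 5 cells = 2787  → 2.2441
Σ rows: total corner-gray = 35820  → 28.8428 mm³


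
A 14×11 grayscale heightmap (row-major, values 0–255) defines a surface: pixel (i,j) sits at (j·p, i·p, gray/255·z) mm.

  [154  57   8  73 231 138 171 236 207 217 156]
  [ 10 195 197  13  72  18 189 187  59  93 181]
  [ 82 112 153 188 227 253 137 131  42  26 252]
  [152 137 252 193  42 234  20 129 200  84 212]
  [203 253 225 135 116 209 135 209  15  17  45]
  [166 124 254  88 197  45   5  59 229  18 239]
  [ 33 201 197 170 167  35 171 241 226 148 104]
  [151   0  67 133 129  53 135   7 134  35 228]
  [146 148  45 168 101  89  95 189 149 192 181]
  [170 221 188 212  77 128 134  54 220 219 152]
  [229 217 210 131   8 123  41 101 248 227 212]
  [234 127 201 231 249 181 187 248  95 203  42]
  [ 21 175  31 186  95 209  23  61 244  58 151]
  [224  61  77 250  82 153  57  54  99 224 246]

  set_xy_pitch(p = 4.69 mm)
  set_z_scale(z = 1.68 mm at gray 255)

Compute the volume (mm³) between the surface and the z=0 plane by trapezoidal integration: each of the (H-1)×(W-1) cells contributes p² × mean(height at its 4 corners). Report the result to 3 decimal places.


2622.173

height_mm = gray/255 × 1.68; cell vol = 4.69² × mean(4 corners)
unit = 4.69² × 1.68 / (4×255) = 0.0362289 mm³ per gray-sum
row 0: Σ corner-gray over 10 cells = 5223  → 189.2234
row 1: Σ corner-gray over 10 cells = 5109  → 185.0933
row 2: Σ corner-gray over 10 cells = 5818  → 210.7796
row 3: Σ corner-gray over 10 cells = 5822  → 210.9245
row 4: Σ corner-gray over 10 cells = 5319  → 192.7014
row 5: Σ corner-gray over 10 cells = 5692  → 206.2147
row 6: Σ corner-gray over 10 cells = 5014  → 181.6516
row 7: Σ corner-gray over 10 cells = 4444  → 161.0011
row 8: Σ corner-gray over 10 cells = 5907  → 214.0039
row 9: Σ corner-gray over 10 cells = 6281  → 227.5535
row 10: Σ corner-gray over 10 cells = 6773  → 245.3781
row 11: Σ corner-gray over 10 cells = 6056  → 219.4020
row 12: Σ corner-gray over 10 cells = 4920  → 178.2460
Σ rows: total corner-gray = 72378  → 2622.1732 mm³


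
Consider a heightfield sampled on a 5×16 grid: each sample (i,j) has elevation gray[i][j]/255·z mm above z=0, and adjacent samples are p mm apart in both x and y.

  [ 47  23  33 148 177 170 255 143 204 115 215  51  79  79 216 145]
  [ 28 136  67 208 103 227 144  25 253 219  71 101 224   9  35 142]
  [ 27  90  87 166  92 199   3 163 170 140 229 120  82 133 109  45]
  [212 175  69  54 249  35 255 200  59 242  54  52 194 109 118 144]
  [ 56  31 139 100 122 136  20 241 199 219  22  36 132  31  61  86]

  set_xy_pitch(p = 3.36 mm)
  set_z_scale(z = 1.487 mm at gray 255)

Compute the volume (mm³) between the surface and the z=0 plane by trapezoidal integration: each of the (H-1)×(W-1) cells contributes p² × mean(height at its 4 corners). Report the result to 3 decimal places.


497.112

height_mm = gray/255 × 1.487; cell vol = 3.36² × mean(4 corners)
unit = 3.36² × 1.487 / (4×255) = 0.0164585 mm³ per gray-sum
row 0: Σ corner-gray over 15 cells = 7822  → 128.7381
row 1: Σ corner-gray over 15 cells = 7452  → 122.6485
row 2: Σ corner-gray over 15 cells = 7724  → 127.1252
row 3: Σ corner-gray over 15 cells = 7206  → 118.5997
Σ rows: total corner-gray = 30204  → 497.1115 mm³


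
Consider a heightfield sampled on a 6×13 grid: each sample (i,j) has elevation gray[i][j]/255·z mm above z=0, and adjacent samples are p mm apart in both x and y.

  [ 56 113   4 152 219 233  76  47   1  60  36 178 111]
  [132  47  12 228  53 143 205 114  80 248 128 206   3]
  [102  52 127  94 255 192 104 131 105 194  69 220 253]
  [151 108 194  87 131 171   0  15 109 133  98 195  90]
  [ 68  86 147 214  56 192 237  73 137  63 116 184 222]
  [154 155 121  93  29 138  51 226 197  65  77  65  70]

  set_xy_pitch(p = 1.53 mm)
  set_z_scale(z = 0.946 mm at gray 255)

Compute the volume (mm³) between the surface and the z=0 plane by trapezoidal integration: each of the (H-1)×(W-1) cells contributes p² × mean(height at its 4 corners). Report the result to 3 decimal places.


65.386

height_mm = gray/255 × 0.946; cell vol = 1.53² × mean(4 corners)
unit = 1.53² × 0.946 / (4×255) = 0.00217107 mm³ per gray-sum
row 0: Σ corner-gray over 12 cells = 5468  → 11.8714
row 1: Σ corner-gray over 12 cells = 6504  → 14.1206
row 2: Σ corner-gray over 12 cells = 6164  → 13.3825
row 3: Σ corner-gray over 12 cells = 6023  → 13.0764
row 4: Σ corner-gray over 12 cells = 5958  → 12.9352
Σ rows: total corner-gray = 30117  → 65.3861 mm³


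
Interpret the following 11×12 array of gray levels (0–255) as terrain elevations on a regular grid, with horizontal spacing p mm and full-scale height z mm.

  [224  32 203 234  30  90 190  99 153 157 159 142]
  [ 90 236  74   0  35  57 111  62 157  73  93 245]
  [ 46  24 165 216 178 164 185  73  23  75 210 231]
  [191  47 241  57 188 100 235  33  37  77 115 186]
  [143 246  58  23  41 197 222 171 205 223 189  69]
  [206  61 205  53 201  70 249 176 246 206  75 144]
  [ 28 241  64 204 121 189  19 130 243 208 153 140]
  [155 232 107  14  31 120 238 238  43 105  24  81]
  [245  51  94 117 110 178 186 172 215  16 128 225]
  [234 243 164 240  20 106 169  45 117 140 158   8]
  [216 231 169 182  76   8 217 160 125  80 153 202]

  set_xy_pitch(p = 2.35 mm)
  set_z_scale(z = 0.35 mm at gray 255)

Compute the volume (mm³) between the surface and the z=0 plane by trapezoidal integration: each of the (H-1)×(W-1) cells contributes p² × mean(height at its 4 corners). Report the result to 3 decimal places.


height_mm = gray/255 × 0.35; cell vol = 2.35² × mean(4 corners)
unit = 2.35² × 0.35 / (4×255) = 0.00189498 mm³ per gray-sum
row 0: Σ corner-gray over 11 cells = 5191  → 9.8368
row 1: Σ corner-gray over 11 cells = 5034  → 9.5393
row 2: Σ corner-gray over 11 cells = 5540  → 10.4982
row 3: Σ corner-gray over 11 cells = 5999  → 11.3680
row 4: Σ corner-gray over 11 cells = 6796  → 12.8783
row 5: Σ corner-gray over 11 cells = 6746  → 12.7835
row 6: Σ corner-gray over 11 cells = 5852  → 11.0894
row 7: Σ corner-gray over 11 cells = 5544  → 10.5057
row 8: Σ corner-gray over 11 cells = 6050  → 11.4646
row 9: Σ corner-gray over 11 cells = 6266  → 11.8739
Σ rows: total corner-gray = 59018  → 111.8377 mm³

111.838


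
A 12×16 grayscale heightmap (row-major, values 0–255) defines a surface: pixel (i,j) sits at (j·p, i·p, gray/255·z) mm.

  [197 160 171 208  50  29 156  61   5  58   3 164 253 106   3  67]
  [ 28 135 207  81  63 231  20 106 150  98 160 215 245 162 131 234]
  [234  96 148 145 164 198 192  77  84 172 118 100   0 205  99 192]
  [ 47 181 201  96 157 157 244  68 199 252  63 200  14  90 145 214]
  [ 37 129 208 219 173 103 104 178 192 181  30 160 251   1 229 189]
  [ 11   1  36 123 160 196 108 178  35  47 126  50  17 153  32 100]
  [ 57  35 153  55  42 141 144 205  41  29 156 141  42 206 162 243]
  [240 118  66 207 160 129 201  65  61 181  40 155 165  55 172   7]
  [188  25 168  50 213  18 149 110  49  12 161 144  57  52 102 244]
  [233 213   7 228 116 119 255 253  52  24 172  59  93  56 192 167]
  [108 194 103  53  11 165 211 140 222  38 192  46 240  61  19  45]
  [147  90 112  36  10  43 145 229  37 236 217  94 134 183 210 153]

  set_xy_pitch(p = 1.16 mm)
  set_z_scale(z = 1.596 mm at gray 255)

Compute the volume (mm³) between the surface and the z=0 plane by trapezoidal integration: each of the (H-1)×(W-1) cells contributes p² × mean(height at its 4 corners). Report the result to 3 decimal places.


height_mm = gray/255 × 1.596; cell vol = 1.16² × mean(4 corners)
unit = 1.16² × 1.596 / (4×255) = 0.00210547 mm³ per gray-sum
row 0: Σ corner-gray over 15 cells = 7388  → 15.5552
row 1: Σ corner-gray over 15 cells = 8292  → 17.4585
row 2: Σ corner-gray over 15 cells = 8417  → 17.7217
row 3: Σ corner-gray over 15 cells = 8937  → 18.8166
row 4: Σ corner-gray over 15 cells = 7177  → 15.1109
row 5: Σ corner-gray over 15 cells = 6039  → 12.7149
row 6: Σ corner-gray over 15 cells = 7201  → 15.1615
row 7: Σ corner-gray over 15 cells = 6849  → 14.4204
row 8: Σ corner-gray over 15 cells = 7130  → 15.0120
row 9: Σ corner-gray over 15 cells = 7621  → 16.0458
row 10: Σ corner-gray over 15 cells = 7395  → 15.5699
Σ rows: total corner-gray = 82446  → 173.5874 mm³

173.587


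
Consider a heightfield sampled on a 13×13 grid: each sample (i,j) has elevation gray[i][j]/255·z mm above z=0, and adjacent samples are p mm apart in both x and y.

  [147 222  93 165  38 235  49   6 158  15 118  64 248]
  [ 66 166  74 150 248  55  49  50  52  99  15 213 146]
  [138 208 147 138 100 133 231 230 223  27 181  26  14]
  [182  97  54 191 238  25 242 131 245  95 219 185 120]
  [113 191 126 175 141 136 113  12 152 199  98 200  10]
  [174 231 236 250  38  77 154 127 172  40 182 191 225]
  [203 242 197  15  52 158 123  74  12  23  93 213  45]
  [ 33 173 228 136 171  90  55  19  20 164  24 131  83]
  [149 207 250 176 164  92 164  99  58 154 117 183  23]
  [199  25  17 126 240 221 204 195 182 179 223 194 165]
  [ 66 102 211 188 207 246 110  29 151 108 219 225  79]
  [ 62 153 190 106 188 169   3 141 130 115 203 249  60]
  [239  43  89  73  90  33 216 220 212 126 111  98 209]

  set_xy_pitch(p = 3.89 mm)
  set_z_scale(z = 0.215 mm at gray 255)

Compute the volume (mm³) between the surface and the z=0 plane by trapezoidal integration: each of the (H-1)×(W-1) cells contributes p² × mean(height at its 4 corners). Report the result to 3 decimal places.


height_mm = gray/255 × 0.215; cell vol = 3.89² × mean(4 corners)
unit = 3.89² × 0.215 / (4×255) = 0.00318961 mm³ per gray-sum
row 0: Σ corner-gray over 12 cells = 5275  → 16.8252
row 1: Σ corner-gray over 12 cells = 5994  → 19.1185
row 2: Σ corner-gray over 12 cells = 7186  → 22.9205
row 3: Σ corner-gray over 12 cells = 6955  → 22.1837
row 4: Σ corner-gray over 12 cells = 7004  → 22.3400
row 5: Σ corner-gray over 12 cells = 6447  → 20.5634
row 6: Σ corner-gray over 12 cells = 5190  → 16.5541
row 7: Σ corner-gray over 12 cells = 6038  → 19.2589
row 8: Σ corner-gray over 12 cells = 7476  → 23.8455
row 9: Σ corner-gray over 12 cells = 7713  → 24.6015
row 10: Σ corner-gray over 12 cells = 7153  → 22.8153
row 11: Σ corner-gray over 12 cells = 6486  → 20.6878
Σ rows: total corner-gray = 78917  → 251.7144 mm³

251.714


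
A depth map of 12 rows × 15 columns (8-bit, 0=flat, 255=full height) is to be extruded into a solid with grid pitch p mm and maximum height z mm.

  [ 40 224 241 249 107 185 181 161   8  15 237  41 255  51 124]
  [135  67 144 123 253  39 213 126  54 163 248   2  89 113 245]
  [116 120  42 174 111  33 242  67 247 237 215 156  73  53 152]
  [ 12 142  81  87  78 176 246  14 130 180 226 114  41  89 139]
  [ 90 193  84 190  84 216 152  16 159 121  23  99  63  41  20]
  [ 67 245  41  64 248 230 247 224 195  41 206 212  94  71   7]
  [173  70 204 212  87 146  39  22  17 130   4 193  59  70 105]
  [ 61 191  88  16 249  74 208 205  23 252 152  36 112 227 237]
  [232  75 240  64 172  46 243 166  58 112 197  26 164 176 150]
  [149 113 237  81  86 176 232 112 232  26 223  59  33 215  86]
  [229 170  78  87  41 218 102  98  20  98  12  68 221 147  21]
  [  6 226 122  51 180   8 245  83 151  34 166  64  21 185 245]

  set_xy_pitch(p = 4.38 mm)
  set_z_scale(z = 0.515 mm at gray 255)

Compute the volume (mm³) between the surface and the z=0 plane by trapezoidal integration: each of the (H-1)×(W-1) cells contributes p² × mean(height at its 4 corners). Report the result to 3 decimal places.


760.922

height_mm = gray/255 × 0.515; cell vol = 4.38² × mean(4 corners)
unit = 4.38² × 0.515 / (4×255) = 0.00968624 mm³ per gray-sum
row 0: Σ corner-gray over 14 cells = 7722  → 74.7972
row 1: Σ corner-gray over 14 cells = 7456  → 72.2206
row 2: Σ corner-gray over 14 cells = 7167  → 69.4213
row 3: Σ corner-gray over 14 cells = 6351  → 61.5173
row 4: Σ corner-gray over 14 cells = 7302  → 70.7289
row 5: Σ corner-gray over 14 cells = 7094  → 68.7142
row 6: Σ corner-gray over 14 cells = 6748  → 65.3628
row 7: Σ corner-gray over 14 cells = 7824  → 75.7852
row 8: Σ corner-gray over 14 cells = 7745  → 75.0199
row 9: Σ corner-gray over 14 cells = 6855  → 66.3992
row 10: Σ corner-gray over 14 cells = 6293  → 60.9555
Σ rows: total corner-gray = 78557  → 760.9220 mm³


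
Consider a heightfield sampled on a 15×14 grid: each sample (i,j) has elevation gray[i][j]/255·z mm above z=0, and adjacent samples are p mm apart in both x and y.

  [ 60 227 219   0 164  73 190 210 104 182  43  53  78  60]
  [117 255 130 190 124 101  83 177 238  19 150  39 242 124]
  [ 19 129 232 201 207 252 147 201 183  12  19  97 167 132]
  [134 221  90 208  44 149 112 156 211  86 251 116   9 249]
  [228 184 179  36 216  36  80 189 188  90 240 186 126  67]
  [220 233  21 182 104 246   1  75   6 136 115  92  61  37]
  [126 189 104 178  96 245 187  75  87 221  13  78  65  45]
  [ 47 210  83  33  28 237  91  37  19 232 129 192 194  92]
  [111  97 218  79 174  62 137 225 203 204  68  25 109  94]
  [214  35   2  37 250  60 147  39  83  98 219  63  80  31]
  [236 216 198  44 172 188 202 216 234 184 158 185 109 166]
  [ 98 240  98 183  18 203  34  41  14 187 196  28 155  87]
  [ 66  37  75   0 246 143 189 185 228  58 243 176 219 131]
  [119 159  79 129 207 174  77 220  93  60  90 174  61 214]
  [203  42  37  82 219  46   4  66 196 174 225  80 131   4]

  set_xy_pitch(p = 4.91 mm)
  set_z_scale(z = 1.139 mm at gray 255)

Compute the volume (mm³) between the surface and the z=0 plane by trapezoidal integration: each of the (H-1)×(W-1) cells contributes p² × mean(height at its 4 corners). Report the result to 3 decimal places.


height_mm = gray/255 × 1.139; cell vol = 4.91² × mean(4 corners)
unit = 4.91² × 1.139 / (4×255) = 0.0269207 mm³ per gray-sum
row 0: Σ corner-gray over 13 cells = 6943  → 186.9105
row 1: Σ corner-gray over 13 cells = 7582  → 204.1128
row 2: Σ corner-gray over 13 cells = 7534  → 202.8206
row 3: Σ corner-gray over 13 cells = 7484  → 201.4746
row 4: Σ corner-gray over 13 cells = 6596  → 177.5690
row 5: Σ corner-gray over 13 cells = 6048  → 162.8165
row 6: Σ corner-gray over 13 cells = 6356  → 171.1080
row 7: Σ corner-gray over 13 cells = 6516  → 175.4154
row 8: Σ corner-gray over 13 cells = 5878  → 158.2399
row 9: Σ corner-gray over 13 cells = 7085  → 190.7332
row 10: Σ corner-gray over 13 cells = 7593  → 204.4090
row 11: Σ corner-gray over 13 cells = 6774  → 182.3609
row 12: Σ corner-gray over 13 cells = 7174  → 193.1292
row 13: Σ corner-gray over 13 cells = 6190  → 166.6392
Σ rows: total corner-gray = 95753  → 2577.7389 mm³

2577.739


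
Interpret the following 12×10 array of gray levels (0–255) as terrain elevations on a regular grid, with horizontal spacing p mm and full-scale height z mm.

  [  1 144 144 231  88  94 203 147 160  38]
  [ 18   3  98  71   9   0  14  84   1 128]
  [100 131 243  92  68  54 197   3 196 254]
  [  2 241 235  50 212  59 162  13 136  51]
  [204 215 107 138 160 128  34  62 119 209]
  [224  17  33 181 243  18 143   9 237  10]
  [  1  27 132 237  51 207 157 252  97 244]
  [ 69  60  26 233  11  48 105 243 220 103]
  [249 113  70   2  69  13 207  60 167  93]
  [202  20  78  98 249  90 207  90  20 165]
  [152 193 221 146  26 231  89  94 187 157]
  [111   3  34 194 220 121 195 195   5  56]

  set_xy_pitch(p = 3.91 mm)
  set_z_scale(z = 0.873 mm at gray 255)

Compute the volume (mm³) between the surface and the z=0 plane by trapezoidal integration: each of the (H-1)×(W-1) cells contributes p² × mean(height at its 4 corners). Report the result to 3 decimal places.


602.948

height_mm = gray/255 × 0.873; cell vol = 3.91² × mean(4 corners)
unit = 3.91² × 0.873 / (4×255) = 0.0130848 mm³ per gray-sum
row 0: Σ corner-gray over 9 cells = 3167  → 41.4396
row 1: Σ corner-gray over 9 cells = 3028  → 39.6208
row 2: Σ corner-gray over 9 cells = 4591  → 60.0724
row 3: Σ corner-gray over 9 cells = 4608  → 60.2948
row 4: Σ corner-gray over 9 cells = 4335  → 56.7227
row 5: Σ corner-gray over 9 cells = 4561  → 59.6798
row 6: Σ corner-gray over 9 cells = 4629  → 60.5696
row 7: Σ corner-gray over 9 cells = 3808  → 49.8270
row 8: Σ corner-gray over 9 cells = 3815  → 49.9186
row 9: Σ corner-gray over 9 cells = 4754  → 62.2052
row 10: Σ corner-gray over 9 cells = 4784  → 62.5978
Σ rows: total corner-gray = 46080  → 602.9483 mm³


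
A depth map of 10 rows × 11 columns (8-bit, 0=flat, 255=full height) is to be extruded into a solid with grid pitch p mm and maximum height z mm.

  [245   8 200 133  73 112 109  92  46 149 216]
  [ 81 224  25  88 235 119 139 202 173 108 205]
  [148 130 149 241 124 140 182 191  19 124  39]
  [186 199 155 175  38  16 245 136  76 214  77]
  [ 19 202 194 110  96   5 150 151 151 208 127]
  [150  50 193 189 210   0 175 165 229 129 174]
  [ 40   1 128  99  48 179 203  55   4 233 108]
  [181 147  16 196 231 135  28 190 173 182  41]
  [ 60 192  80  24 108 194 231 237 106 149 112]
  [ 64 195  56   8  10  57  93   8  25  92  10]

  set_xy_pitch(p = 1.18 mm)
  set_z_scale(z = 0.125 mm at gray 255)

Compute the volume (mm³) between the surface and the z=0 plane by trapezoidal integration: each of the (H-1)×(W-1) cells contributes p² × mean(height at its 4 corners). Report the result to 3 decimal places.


height_mm = gray/255 × 0.125; cell vol = 1.18² × mean(4 corners)
unit = 1.18² × 0.125 / (4×255) = 0.000170637 mm³ per gray-sum
row 0: Σ corner-gray over 10 cells = 5217  → 0.8902
row 1: Σ corner-gray over 10 cells = 5699  → 0.9725
row 2: Σ corner-gray over 10 cells = 5558  → 0.9484
row 3: Σ corner-gray over 10 cells = 5451  → 0.9301
row 4: Σ corner-gray over 10 cells = 5684  → 0.9699
row 5: Σ corner-gray over 10 cells = 5052  → 0.8621
row 6: Σ corner-gray over 10 cells = 4866  → 0.8303
row 7: Σ corner-gray over 10 cells = 5632  → 0.9610
row 8: Σ corner-gray over 10 cells = 3976  → 0.6785
Σ rows: total corner-gray = 47135  → 8.0430 mm³

8.043


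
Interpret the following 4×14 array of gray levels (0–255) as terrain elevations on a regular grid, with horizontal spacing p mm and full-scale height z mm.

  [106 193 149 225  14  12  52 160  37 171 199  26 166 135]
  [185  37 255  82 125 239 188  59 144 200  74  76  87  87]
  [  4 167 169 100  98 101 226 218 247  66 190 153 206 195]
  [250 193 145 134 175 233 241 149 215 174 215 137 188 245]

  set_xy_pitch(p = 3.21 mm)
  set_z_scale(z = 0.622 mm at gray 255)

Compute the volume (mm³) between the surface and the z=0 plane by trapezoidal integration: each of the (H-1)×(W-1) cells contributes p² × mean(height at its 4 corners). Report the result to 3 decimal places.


143.967

height_mm = gray/255 × 0.622; cell vol = 3.21² × mean(4 corners)
unit = 3.21² × 0.622 / (4×255) = 0.00628348 mm³ per gray-sum
row 0: Σ corner-gray over 13 cells = 6453  → 40.5473
row 1: Σ corner-gray over 13 cells = 7485  → 47.0319
row 2: Σ corner-gray over 13 cells = 8974  → 56.3880
Σ rows: total corner-gray = 22912  → 143.9671 mm³


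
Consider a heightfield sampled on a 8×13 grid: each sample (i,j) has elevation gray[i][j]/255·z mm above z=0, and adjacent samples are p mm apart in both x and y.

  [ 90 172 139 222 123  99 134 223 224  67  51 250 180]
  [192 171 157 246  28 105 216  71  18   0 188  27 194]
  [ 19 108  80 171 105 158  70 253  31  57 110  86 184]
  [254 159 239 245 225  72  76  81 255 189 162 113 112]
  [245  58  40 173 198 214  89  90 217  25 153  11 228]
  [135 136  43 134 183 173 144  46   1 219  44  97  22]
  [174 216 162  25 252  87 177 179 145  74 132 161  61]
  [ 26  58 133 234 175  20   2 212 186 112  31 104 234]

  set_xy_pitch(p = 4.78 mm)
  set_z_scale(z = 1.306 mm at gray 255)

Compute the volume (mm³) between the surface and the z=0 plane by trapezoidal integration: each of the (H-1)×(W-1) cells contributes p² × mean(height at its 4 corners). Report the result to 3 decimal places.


1275.280

height_mm = gray/255 × 1.306; cell vol = 4.78² × mean(4 corners)
unit = 4.78² × 1.306 / (4×255) = 0.0292549 mm³ per gray-sum
row 0: Σ corner-gray over 12 cells = 6518  → 190.6835
row 1: Σ corner-gray over 12 cells = 5501  → 160.9313
row 2: Σ corner-gray over 12 cells = 6659  → 194.8085
row 3: Σ corner-gray over 12 cells = 7007  → 204.9892
row 4: Σ corner-gray over 12 cells = 5606  → 164.0030
row 5: Σ corner-gray over 12 cells = 6052  → 177.0507
row 6: Σ corner-gray over 12 cells = 6249  → 182.8139
Σ rows: total corner-gray = 43592  → 1275.2801 mm³


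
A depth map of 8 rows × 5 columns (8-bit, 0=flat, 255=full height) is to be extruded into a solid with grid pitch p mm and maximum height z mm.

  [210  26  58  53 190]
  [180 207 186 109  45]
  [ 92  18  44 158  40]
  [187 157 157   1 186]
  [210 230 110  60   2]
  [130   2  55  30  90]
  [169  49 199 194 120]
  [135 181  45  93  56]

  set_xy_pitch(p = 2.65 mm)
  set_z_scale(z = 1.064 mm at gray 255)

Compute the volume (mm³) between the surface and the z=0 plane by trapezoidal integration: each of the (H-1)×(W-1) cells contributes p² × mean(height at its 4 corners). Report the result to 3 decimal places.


height_mm = gray/255 × 1.064; cell vol = 2.65² × mean(4 corners)
unit = 2.65² × 1.064 / (4×255) = 0.00732543 mm³ per gray-sum
row 0: Σ corner-gray over 4 cells = 1903  → 13.9403
row 1: Σ corner-gray over 4 cells = 1801  → 13.1931
row 2: Σ corner-gray over 4 cells = 1575  → 11.5376
row 3: Σ corner-gray over 4 cells = 2015  → 14.7607
row 4: Σ corner-gray over 4 cells = 1406  → 10.2996
row 5: Σ corner-gray over 4 cells = 1567  → 11.4790
row 6: Σ corner-gray over 4 cells = 2002  → 14.6655
Σ rows: total corner-gray = 12269  → 89.8757 mm³

89.876


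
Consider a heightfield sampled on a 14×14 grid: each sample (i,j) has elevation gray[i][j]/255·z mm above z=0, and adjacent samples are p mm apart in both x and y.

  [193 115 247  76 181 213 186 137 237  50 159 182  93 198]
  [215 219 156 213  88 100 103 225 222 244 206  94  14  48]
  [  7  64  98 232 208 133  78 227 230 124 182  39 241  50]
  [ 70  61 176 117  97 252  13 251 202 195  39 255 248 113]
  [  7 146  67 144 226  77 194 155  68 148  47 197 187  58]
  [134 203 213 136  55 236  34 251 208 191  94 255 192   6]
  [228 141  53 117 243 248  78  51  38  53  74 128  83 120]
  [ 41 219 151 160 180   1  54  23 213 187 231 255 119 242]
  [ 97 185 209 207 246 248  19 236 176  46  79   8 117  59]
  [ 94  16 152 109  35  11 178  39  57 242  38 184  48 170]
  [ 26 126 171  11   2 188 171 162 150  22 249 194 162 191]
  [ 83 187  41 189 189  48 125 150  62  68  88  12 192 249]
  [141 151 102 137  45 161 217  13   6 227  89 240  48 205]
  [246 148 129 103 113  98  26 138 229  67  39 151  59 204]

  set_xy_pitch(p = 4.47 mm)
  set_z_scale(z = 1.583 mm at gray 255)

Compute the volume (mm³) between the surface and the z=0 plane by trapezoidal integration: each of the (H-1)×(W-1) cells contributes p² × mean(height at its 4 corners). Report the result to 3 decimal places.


2837.407

height_mm = gray/255 × 1.583; cell vol = 4.47² × mean(4 corners)
unit = 4.47² × 1.583 / (4×255) = 0.0310096 mm³ per gray-sum
row 0: Σ corner-gray over 13 cells = 8174  → 253.4723
row 1: Σ corner-gray over 13 cells = 7800  → 241.8747
row 2: Σ corner-gray over 13 cells = 7764  → 240.7583
row 3: Σ corner-gray over 13 cells = 7372  → 228.6026
row 4: Σ corner-gray over 13 cells = 7653  → 237.3163
row 5: Σ corner-gray over 13 cells = 7238  → 224.4473
row 6: Σ corner-gray over 13 cells = 6831  → 211.8264
row 7: Σ corner-gray over 13 cells = 7577  → 234.9595
row 8: Σ corner-gray over 13 cells = 6190  → 191.9493
row 9: Σ corner-gray over 13 cells = 5915  → 183.4216
row 10: Σ corner-gray over 13 cells = 6467  → 200.5389
row 11: Σ corner-gray over 13 cells = 6252  → 193.8719
row 12: Σ corner-gray over 13 cells = 6268  → 194.3680
Σ rows: total corner-gray = 91501  → 2837.4070 mm³


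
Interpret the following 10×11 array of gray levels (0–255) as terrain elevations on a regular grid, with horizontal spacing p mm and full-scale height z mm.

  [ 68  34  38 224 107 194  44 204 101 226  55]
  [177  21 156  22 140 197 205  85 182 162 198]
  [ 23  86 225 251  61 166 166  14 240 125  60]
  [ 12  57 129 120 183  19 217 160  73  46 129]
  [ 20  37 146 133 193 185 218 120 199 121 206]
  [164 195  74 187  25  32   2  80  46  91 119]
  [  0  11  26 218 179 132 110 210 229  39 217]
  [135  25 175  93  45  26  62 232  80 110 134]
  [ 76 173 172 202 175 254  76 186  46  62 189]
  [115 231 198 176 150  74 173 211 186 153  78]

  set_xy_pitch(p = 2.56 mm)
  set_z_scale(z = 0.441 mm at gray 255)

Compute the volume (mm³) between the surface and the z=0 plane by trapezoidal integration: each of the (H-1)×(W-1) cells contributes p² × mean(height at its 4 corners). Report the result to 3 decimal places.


height_mm = gray/255 × 0.441; cell vol = 2.56² × mean(4 corners)
unit = 2.56² × 0.441 / (4×255) = 0.00283347 mm³ per gray-sum
row 0: Σ corner-gray over 10 cells = 5182  → 14.6830
row 1: Σ corner-gray over 10 cells = 5466  → 15.4877
row 2: Σ corner-gray over 10 cells = 4900  → 13.8840
row 3: Σ corner-gray over 10 cells = 5079  → 14.3912
row 4: Σ corner-gray over 10 cells = 4677  → 13.2521
row 5: Σ corner-gray over 10 cells = 4272  → 12.1046
row 6: Σ corner-gray over 10 cells = 4490  → 12.7223
row 7: Σ corner-gray over 10 cells = 4922  → 13.9463
row 8: Σ corner-gray over 10 cells = 6254  → 17.7205
Σ rows: total corner-gray = 45242  → 128.1918 mm³

128.192


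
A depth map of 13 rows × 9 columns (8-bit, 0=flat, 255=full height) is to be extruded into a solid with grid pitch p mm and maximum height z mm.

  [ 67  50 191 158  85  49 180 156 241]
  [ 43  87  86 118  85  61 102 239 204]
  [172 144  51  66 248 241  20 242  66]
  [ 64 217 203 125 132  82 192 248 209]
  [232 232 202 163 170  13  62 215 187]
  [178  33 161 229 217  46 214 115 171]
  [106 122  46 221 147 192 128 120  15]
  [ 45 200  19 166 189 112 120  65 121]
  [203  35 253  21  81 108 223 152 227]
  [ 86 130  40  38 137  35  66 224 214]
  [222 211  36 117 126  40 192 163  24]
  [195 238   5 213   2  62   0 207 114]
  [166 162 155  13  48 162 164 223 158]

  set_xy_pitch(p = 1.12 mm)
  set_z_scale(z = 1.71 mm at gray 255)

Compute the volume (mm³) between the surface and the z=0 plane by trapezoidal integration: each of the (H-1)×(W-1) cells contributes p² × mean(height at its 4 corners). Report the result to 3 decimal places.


height_mm = gray/255 × 1.71; cell vol = 1.12² × mean(4 corners)
unit = 1.12² × 1.71 / (4×255) = 0.00210296 mm³ per gray-sum
row 0: Σ corner-gray over 8 cells = 3849  → 8.0943
row 1: Σ corner-gray over 8 cells = 4065  → 8.5486
row 2: Σ corner-gray over 8 cells = 4933  → 10.3739
row 3: Σ corner-gray over 8 cells = 5204  → 10.9438
row 4: Σ corner-gray over 8 cells = 4912  → 10.3298
row 5: Σ corner-gray over 8 cells = 4452  → 9.3624
row 6: Σ corner-gray over 8 cells = 3981  → 8.3719
row 7: Σ corner-gray over 8 cells = 4084  → 8.5885
row 8: Σ corner-gray over 8 cells = 3816  → 8.0249
row 9: Σ corner-gray over 8 cells = 3656  → 7.6884
row 10: Σ corner-gray over 8 cells = 3779  → 7.9471
row 11: Σ corner-gray over 8 cells = 3941  → 8.2878
Σ rows: total corner-gray = 50672  → 106.5614 mm³

106.561
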